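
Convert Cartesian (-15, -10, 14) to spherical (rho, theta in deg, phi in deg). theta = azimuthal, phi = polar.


rho = sqrt((-15)^2 + (-10)^2 + 14^2) = 22.8254
theta = atan2(-10, -15) = 213.6901 deg
phi = acos(14/22.8254) = 52.1678 deg

rho = 22.8254, theta = 213.6901 deg, phi = 52.1678 deg


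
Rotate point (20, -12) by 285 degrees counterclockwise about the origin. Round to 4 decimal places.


x' = 20*cos(285) - -12*sin(285) = -6.4147
y' = 20*sin(285) + -12*cos(285) = -22.4243

(-6.4147, -22.4243)


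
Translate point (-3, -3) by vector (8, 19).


Translation: (x+dx, y+dy) = (-3+8, -3+19) = (5, 16)

(5, 16)


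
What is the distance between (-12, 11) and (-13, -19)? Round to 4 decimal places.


d = sqrt((-13--12)^2 + (-19-11)^2) = 30.0167

30.0167


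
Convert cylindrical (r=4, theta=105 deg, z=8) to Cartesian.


x = 4 * cos(105) = -1.0353
y = 4 * sin(105) = 3.8637
z = 8

(-1.0353, 3.8637, 8)


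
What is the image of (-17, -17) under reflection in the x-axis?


Reflection across x-axis: (x, y) -> (x, -y)
(-17, -17) -> (-17, 17)

(-17, 17)


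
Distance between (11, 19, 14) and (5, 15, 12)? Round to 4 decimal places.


d = sqrt((5-11)^2 + (15-19)^2 + (12-14)^2) = 7.4833

7.4833


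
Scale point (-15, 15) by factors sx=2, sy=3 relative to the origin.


Scaling: (x*sx, y*sy) = (-15*2, 15*3) = (-30, 45)

(-30, 45)


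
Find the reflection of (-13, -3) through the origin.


Reflection through origin: (x, y) -> (-x, -y)
(-13, -3) -> (13, 3)

(13, 3)


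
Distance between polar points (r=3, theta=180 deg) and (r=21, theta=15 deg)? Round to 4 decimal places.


d = sqrt(r1^2 + r2^2 - 2*r1*r2*cos(t2-t1))
d = sqrt(3^2 + 21^2 - 2*3*21*cos(15-180)) = 23.9104

23.9104


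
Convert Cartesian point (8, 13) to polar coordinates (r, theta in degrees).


r = sqrt(8^2 + 13^2) = 15.2643
theta = atan2(13, 8) = 58.3925 degrees

r = 15.2643, theta = 58.3925 degrees


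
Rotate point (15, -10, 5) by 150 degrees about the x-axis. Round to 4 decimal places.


x' = 15
y' = -10*cos(150) - 5*sin(150) = 6.1603
z' = -10*sin(150) + 5*cos(150) = -9.3301

(15, 6.1603, -9.3301)


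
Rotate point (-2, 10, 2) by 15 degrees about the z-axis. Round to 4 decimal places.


x' = -2*cos(15) - 10*sin(15) = -4.52
y' = -2*sin(15) + 10*cos(15) = 9.1416
z' = 2

(-4.52, 9.1416, 2)


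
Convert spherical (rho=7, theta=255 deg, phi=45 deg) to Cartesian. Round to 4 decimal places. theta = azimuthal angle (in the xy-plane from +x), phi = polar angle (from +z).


x = 7 * sin(45) * cos(255) = -1.2811
y = 7 * sin(45) * sin(255) = -4.7811
z = 7 * cos(45) = 4.9497

(-1.2811, -4.7811, 4.9497)


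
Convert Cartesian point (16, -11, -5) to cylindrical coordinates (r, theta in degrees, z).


r = sqrt(16^2 + (-11)^2) = 19.4165
theta = atan2(-11, 16) = 325.4915 deg
z = -5

r = 19.4165, theta = 325.4915 deg, z = -5


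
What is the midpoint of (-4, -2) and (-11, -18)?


Midpoint = ((-4+-11)/2, (-2+-18)/2) = (-7.5, -10)

(-7.5, -10)


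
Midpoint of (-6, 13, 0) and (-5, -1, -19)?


Midpoint = ((-6+-5)/2, (13+-1)/2, (0+-19)/2) = (-5.5, 6, -9.5)

(-5.5, 6, -9.5)


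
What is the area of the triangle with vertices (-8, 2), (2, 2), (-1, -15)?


Area = |x1(y2-y3) + x2(y3-y1) + x3(y1-y2)| / 2
= |-8*(2--15) + 2*(-15-2) + -1*(2-2)| / 2
= 85

85


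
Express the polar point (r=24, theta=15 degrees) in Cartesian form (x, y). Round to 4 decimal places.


x = 24 * cos(15) = 23.1822
y = 24 * sin(15) = 6.2117

(23.1822, 6.2117)


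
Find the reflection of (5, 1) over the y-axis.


Reflection across y-axis: (x, y) -> (-x, y)
(5, 1) -> (-5, 1)

(-5, 1)


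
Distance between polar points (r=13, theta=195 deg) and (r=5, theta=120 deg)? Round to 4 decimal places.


d = sqrt(r1^2 + r2^2 - 2*r1*r2*cos(t2-t1))
d = sqrt(13^2 + 5^2 - 2*13*5*cos(120-195)) = 12.6631

12.6631


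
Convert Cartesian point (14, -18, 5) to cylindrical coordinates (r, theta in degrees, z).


r = sqrt(14^2 + (-18)^2) = 22.8035
theta = atan2(-18, 14) = 307.875 deg
z = 5

r = 22.8035, theta = 307.875 deg, z = 5


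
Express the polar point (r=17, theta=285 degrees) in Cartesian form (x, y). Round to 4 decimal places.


x = 17 * cos(285) = 4.3999
y = 17 * sin(285) = -16.4207

(4.3999, -16.4207)


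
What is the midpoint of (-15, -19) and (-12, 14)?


Midpoint = ((-15+-12)/2, (-19+14)/2) = (-13.5, -2.5)

(-13.5, -2.5)


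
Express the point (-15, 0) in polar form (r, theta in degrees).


r = sqrt((-15)^2 + 0^2) = 15
theta = atan2(0, -15) = 180 degrees

r = 15, theta = 180 degrees


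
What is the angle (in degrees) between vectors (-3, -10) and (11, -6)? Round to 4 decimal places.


dot = -3*11 + -10*-6 = 27
|u| = 10.4403, |v| = 12.53
cos(angle) = 0.2064
angle = 78.0888 degrees

78.0888 degrees


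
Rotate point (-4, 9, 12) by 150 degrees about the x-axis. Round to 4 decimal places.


x' = -4
y' = 9*cos(150) - 12*sin(150) = -13.7942
z' = 9*sin(150) + 12*cos(150) = -5.8923

(-4, -13.7942, -5.8923)


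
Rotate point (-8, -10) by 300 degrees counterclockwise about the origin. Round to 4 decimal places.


x' = -8*cos(300) - -10*sin(300) = -12.6603
y' = -8*sin(300) + -10*cos(300) = 1.9282

(-12.6603, 1.9282)


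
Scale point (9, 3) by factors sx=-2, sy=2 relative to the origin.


Scaling: (x*sx, y*sy) = (9*-2, 3*2) = (-18, 6)

(-18, 6)


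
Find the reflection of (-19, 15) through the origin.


Reflection through origin: (x, y) -> (-x, -y)
(-19, 15) -> (19, -15)

(19, -15)


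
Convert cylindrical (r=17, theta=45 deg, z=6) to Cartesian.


x = 17 * cos(45) = 12.0208
y = 17 * sin(45) = 12.0208
z = 6

(12.0208, 12.0208, 6)


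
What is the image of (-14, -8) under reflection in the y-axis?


Reflection across y-axis: (x, y) -> (-x, y)
(-14, -8) -> (14, -8)

(14, -8)


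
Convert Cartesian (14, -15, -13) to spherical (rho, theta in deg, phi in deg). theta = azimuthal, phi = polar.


rho = sqrt(14^2 + (-15)^2 + (-13)^2) = 24.2899
theta = atan2(-15, 14) = 313.0251 deg
phi = acos(-13/24.2899) = 122.3576 deg

rho = 24.2899, theta = 313.0251 deg, phi = 122.3576 deg


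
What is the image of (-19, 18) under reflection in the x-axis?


Reflection across x-axis: (x, y) -> (x, -y)
(-19, 18) -> (-19, -18)

(-19, -18)


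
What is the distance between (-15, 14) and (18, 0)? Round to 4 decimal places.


d = sqrt((18--15)^2 + (0-14)^2) = 35.8469

35.8469


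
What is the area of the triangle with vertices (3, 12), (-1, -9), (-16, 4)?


Area = |x1(y2-y3) + x2(y3-y1) + x3(y1-y2)| / 2
= |3*(-9-4) + -1*(4-12) + -16*(12--9)| / 2
= 183.5

183.5


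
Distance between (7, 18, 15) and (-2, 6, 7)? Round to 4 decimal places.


d = sqrt((-2-7)^2 + (6-18)^2 + (7-15)^2) = 17

17


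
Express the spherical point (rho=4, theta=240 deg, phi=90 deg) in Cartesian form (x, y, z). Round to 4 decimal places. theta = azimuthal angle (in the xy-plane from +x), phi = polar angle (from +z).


x = 4 * sin(90) * cos(240) = -2
y = 4 * sin(90) * sin(240) = -3.4641
z = 4 * cos(90) = 0

(-2, -3.4641, 0)


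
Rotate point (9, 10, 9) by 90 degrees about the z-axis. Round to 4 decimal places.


x' = 9*cos(90) - 10*sin(90) = -10
y' = 9*sin(90) + 10*cos(90) = 9
z' = 9

(-10, 9, 9)


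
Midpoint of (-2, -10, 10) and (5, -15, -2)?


Midpoint = ((-2+5)/2, (-10+-15)/2, (10+-2)/2) = (1.5, -12.5, 4)

(1.5, -12.5, 4)


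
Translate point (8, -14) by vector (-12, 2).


Translation: (x+dx, y+dy) = (8+-12, -14+2) = (-4, -12)

(-4, -12)


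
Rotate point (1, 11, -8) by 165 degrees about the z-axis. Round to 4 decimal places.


x' = 1*cos(165) - 11*sin(165) = -3.8129
y' = 1*sin(165) + 11*cos(165) = -10.3664
z' = -8

(-3.8129, -10.3664, -8)


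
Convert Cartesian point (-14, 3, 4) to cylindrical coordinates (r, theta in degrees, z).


r = sqrt((-14)^2 + 3^2) = 14.3178
theta = atan2(3, -14) = 167.9052 deg
z = 4

r = 14.3178, theta = 167.9052 deg, z = 4


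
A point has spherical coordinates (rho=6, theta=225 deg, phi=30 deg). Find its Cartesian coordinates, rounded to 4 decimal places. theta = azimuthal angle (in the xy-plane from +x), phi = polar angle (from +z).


x = 6 * sin(30) * cos(225) = -2.1213
y = 6 * sin(30) * sin(225) = -2.1213
z = 6 * cos(30) = 5.1962

(-2.1213, -2.1213, 5.1962)


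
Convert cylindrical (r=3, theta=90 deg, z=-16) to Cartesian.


x = 3 * cos(90) = 0
y = 3 * sin(90) = 3
z = -16

(0, 3, -16)


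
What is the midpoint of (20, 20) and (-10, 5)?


Midpoint = ((20+-10)/2, (20+5)/2) = (5, 12.5)

(5, 12.5)


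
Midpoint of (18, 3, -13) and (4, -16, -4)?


Midpoint = ((18+4)/2, (3+-16)/2, (-13+-4)/2) = (11, -6.5, -8.5)

(11, -6.5, -8.5)


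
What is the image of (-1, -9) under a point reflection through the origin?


Reflection through origin: (x, y) -> (-x, -y)
(-1, -9) -> (1, 9)

(1, 9)


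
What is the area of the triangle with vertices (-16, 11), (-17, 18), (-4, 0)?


Area = |x1(y2-y3) + x2(y3-y1) + x3(y1-y2)| / 2
= |-16*(18-0) + -17*(0-11) + -4*(11-18)| / 2
= 36.5

36.5


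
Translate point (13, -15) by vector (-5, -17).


Translation: (x+dx, y+dy) = (13+-5, -15+-17) = (8, -32)

(8, -32)


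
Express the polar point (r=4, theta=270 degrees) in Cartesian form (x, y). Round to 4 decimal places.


x = 4 * cos(270) = 0
y = 4 * sin(270) = -4

(0, -4)


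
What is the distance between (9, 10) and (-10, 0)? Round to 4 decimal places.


d = sqrt((-10-9)^2 + (0-10)^2) = 21.4709

21.4709


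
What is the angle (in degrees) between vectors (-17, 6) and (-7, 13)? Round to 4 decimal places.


dot = -17*-7 + 6*13 = 197
|u| = 18.0278, |v| = 14.7648
cos(angle) = 0.7401
angle = 42.2592 degrees

42.2592 degrees


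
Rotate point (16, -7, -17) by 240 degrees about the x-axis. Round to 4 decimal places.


x' = 16
y' = -7*cos(240) - -17*sin(240) = -11.2224
z' = -7*sin(240) + -17*cos(240) = 14.5622

(16, -11.2224, 14.5622)


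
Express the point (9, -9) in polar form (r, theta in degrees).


r = sqrt(9^2 + (-9)^2) = 12.7279
theta = atan2(-9, 9) = 315 degrees

r = 12.7279, theta = 315 degrees


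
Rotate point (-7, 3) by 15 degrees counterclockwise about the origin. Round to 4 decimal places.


x' = -7*cos(15) - 3*sin(15) = -7.5379
y' = -7*sin(15) + 3*cos(15) = 1.086

(-7.5379, 1.086)


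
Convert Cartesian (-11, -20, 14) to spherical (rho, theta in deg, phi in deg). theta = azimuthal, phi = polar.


rho = sqrt((-11)^2 + (-20)^2 + 14^2) = 26.7769
theta = atan2(-20, -11) = 241.1892 deg
phi = acos(14/26.7769) = 58.4771 deg

rho = 26.7769, theta = 241.1892 deg, phi = 58.4771 deg


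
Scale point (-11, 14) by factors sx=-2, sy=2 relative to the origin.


Scaling: (x*sx, y*sy) = (-11*-2, 14*2) = (22, 28)

(22, 28)


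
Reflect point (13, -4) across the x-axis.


Reflection across x-axis: (x, y) -> (x, -y)
(13, -4) -> (13, 4)

(13, 4)


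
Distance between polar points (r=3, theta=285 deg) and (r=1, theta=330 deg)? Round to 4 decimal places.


d = sqrt(r1^2 + r2^2 - 2*r1*r2*cos(t2-t1))
d = sqrt(3^2 + 1^2 - 2*3*1*cos(330-285)) = 2.3994

2.3994


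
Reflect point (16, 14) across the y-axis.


Reflection across y-axis: (x, y) -> (-x, y)
(16, 14) -> (-16, 14)

(-16, 14)


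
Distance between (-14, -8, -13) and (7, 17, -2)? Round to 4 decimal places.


d = sqrt((7--14)^2 + (17--8)^2 + (-2--13)^2) = 34.4529

34.4529


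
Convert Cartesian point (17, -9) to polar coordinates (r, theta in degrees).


r = sqrt(17^2 + (-9)^2) = 19.2354
theta = atan2(-9, 17) = 332.1027 degrees

r = 19.2354, theta = 332.1027 degrees


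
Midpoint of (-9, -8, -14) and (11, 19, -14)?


Midpoint = ((-9+11)/2, (-8+19)/2, (-14+-14)/2) = (1, 5.5, -14)

(1, 5.5, -14)


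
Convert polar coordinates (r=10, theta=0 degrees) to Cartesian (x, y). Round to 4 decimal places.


x = 10 * cos(0) = 10
y = 10 * sin(0) = 0

(10, 0)


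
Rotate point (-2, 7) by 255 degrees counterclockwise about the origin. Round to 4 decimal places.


x' = -2*cos(255) - 7*sin(255) = 7.2791
y' = -2*sin(255) + 7*cos(255) = 0.1201

(7.2791, 0.1201)


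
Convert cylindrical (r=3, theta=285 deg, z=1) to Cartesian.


x = 3 * cos(285) = 0.7765
y = 3 * sin(285) = -2.8978
z = 1

(0.7765, -2.8978, 1)


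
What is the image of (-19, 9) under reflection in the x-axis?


Reflection across x-axis: (x, y) -> (x, -y)
(-19, 9) -> (-19, -9)

(-19, -9)


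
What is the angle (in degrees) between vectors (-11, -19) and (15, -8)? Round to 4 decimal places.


dot = -11*15 + -19*-8 = -13
|u| = 21.9545, |v| = 17
cos(angle) = -0.0348
angle = 91.9961 degrees

91.9961 degrees


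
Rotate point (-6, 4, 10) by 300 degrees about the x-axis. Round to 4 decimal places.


x' = -6
y' = 4*cos(300) - 10*sin(300) = 10.6603
z' = 4*sin(300) + 10*cos(300) = 1.5359

(-6, 10.6603, 1.5359)


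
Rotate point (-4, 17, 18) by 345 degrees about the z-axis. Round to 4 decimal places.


x' = -4*cos(345) - 17*sin(345) = 0.5362
y' = -4*sin(345) + 17*cos(345) = 17.456
z' = 18

(0.5362, 17.456, 18)


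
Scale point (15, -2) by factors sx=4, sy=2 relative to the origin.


Scaling: (x*sx, y*sy) = (15*4, -2*2) = (60, -4)

(60, -4)


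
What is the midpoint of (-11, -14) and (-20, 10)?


Midpoint = ((-11+-20)/2, (-14+10)/2) = (-15.5, -2)

(-15.5, -2)


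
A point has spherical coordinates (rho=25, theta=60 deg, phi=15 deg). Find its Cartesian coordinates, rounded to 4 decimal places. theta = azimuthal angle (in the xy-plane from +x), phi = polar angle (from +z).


x = 25 * sin(15) * cos(60) = 3.2352
y = 25 * sin(15) * sin(60) = 5.6036
z = 25 * cos(15) = 24.1481

(3.2352, 5.6036, 24.1481)


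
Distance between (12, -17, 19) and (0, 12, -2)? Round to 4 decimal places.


d = sqrt((0-12)^2 + (12--17)^2 + (-2-19)^2) = 37.7624

37.7624


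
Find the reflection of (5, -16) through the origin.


Reflection through origin: (x, y) -> (-x, -y)
(5, -16) -> (-5, 16)

(-5, 16)


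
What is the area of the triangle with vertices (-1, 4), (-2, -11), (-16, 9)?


Area = |x1(y2-y3) + x2(y3-y1) + x3(y1-y2)| / 2
= |-1*(-11-9) + -2*(9-4) + -16*(4--11)| / 2
= 115

115


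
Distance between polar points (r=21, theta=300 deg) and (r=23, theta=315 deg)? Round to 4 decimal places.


d = sqrt(r1^2 + r2^2 - 2*r1*r2*cos(t2-t1))
d = sqrt(21^2 + 23^2 - 2*21*23*cos(315-300)) = 6.0758

6.0758


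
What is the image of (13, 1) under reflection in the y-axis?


Reflection across y-axis: (x, y) -> (-x, y)
(13, 1) -> (-13, 1)

(-13, 1)


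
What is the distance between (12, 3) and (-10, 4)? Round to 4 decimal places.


d = sqrt((-10-12)^2 + (4-3)^2) = 22.0227

22.0227


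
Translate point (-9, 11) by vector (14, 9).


Translation: (x+dx, y+dy) = (-9+14, 11+9) = (5, 20)

(5, 20)


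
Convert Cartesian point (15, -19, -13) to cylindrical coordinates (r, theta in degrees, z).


r = sqrt(15^2 + (-19)^2) = 24.2074
theta = atan2(-19, 15) = 308.2902 deg
z = -13

r = 24.2074, theta = 308.2902 deg, z = -13


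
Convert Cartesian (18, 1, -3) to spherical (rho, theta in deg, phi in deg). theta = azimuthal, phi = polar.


rho = sqrt(18^2 + 1^2 + (-3)^2) = 18.2757
theta = atan2(1, 18) = 3.1798 deg
phi = acos(-3/18.2757) = 99.448 deg

rho = 18.2757, theta = 3.1798 deg, phi = 99.448 deg


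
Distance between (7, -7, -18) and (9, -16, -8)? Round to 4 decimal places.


d = sqrt((9-7)^2 + (-16--7)^2 + (-8--18)^2) = 13.6015

13.6015


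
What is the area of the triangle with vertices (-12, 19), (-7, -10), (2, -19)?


Area = |x1(y2-y3) + x2(y3-y1) + x3(y1-y2)| / 2
= |-12*(-10--19) + -7*(-19-19) + 2*(19--10)| / 2
= 108

108


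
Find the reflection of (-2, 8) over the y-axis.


Reflection across y-axis: (x, y) -> (-x, y)
(-2, 8) -> (2, 8)

(2, 8)


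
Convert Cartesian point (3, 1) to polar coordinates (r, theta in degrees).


r = sqrt(3^2 + 1^2) = 3.1623
theta = atan2(1, 3) = 18.4349 degrees

r = 3.1623, theta = 18.4349 degrees


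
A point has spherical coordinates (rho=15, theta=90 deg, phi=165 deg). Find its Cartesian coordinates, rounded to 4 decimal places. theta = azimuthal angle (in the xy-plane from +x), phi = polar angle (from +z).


x = 15 * sin(165) * cos(90) = 0
y = 15 * sin(165) * sin(90) = 3.8823
z = 15 * cos(165) = -14.4889

(0, 3.8823, -14.4889)


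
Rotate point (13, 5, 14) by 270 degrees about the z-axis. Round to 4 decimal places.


x' = 13*cos(270) - 5*sin(270) = 5
y' = 13*sin(270) + 5*cos(270) = -13
z' = 14

(5, -13, 14)


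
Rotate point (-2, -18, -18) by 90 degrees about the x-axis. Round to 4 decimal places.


x' = -2
y' = -18*cos(90) - -18*sin(90) = 18
z' = -18*sin(90) + -18*cos(90) = -18

(-2, 18, -18)


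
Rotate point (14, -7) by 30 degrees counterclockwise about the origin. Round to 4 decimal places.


x' = 14*cos(30) - -7*sin(30) = 15.6244
y' = 14*sin(30) + -7*cos(30) = 0.9378

(15.6244, 0.9378)


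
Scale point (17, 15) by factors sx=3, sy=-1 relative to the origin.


Scaling: (x*sx, y*sy) = (17*3, 15*-1) = (51, -15)

(51, -15)


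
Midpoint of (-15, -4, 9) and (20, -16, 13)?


Midpoint = ((-15+20)/2, (-4+-16)/2, (9+13)/2) = (2.5, -10, 11)

(2.5, -10, 11)


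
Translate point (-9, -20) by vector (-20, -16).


Translation: (x+dx, y+dy) = (-9+-20, -20+-16) = (-29, -36)

(-29, -36)


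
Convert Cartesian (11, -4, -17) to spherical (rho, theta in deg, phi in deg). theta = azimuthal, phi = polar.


rho = sqrt(11^2 + (-4)^2 + (-17)^2) = 20.6398
theta = atan2(-4, 11) = 340.0169 deg
phi = acos(-17/20.6398) = 145.4521 deg

rho = 20.6398, theta = 340.0169 deg, phi = 145.4521 deg


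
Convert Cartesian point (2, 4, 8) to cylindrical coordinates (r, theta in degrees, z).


r = sqrt(2^2 + 4^2) = 4.4721
theta = atan2(4, 2) = 63.4349 deg
z = 8

r = 4.4721, theta = 63.4349 deg, z = 8


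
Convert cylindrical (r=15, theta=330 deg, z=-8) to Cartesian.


x = 15 * cos(330) = 12.9904
y = 15 * sin(330) = -7.5
z = -8

(12.9904, -7.5, -8)


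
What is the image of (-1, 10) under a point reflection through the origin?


Reflection through origin: (x, y) -> (-x, -y)
(-1, 10) -> (1, -10)

(1, -10)


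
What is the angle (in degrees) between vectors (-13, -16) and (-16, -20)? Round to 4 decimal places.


dot = -13*-16 + -16*-20 = 528
|u| = 20.6155, |v| = 25.6125
cos(angle) = 1
angle = 0.4341 degrees

0.4341 degrees


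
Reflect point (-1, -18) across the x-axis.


Reflection across x-axis: (x, y) -> (x, -y)
(-1, -18) -> (-1, 18)

(-1, 18)


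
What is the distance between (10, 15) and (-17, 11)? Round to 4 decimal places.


d = sqrt((-17-10)^2 + (11-15)^2) = 27.2947

27.2947


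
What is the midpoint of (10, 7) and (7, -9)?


Midpoint = ((10+7)/2, (7+-9)/2) = (8.5, -1)

(8.5, -1)


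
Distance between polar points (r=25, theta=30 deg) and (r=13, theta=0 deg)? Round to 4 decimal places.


d = sqrt(r1^2 + r2^2 - 2*r1*r2*cos(t2-t1))
d = sqrt(25^2 + 13^2 - 2*25*13*cos(0-30)) = 15.2014

15.2014


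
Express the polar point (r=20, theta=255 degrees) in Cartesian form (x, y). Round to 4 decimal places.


x = 20 * cos(255) = -5.1764
y = 20 * sin(255) = -19.3185

(-5.1764, -19.3185)


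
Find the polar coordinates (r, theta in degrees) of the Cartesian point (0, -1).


r = sqrt(0^2 + (-1)^2) = 1
theta = atan2(-1, 0) = 270 degrees

r = 1, theta = 270 degrees


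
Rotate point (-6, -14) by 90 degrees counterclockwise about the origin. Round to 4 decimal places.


x' = -6*cos(90) - -14*sin(90) = 14
y' = -6*sin(90) + -14*cos(90) = -6

(14, -6)


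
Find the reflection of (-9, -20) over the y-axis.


Reflection across y-axis: (x, y) -> (-x, y)
(-9, -20) -> (9, -20)

(9, -20)


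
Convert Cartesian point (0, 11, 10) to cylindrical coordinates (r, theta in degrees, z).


r = sqrt(0^2 + 11^2) = 11
theta = atan2(11, 0) = 90 deg
z = 10

r = 11, theta = 90 deg, z = 10


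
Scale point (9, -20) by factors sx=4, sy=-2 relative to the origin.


Scaling: (x*sx, y*sy) = (9*4, -20*-2) = (36, 40)

(36, 40)


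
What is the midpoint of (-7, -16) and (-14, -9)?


Midpoint = ((-7+-14)/2, (-16+-9)/2) = (-10.5, -12.5)

(-10.5, -12.5)


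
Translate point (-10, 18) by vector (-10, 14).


Translation: (x+dx, y+dy) = (-10+-10, 18+14) = (-20, 32)

(-20, 32)


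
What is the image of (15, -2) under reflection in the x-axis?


Reflection across x-axis: (x, y) -> (x, -y)
(15, -2) -> (15, 2)

(15, 2)


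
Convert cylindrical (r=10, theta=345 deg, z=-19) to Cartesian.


x = 10 * cos(345) = 9.6593
y = 10 * sin(345) = -2.5882
z = -19

(9.6593, -2.5882, -19)


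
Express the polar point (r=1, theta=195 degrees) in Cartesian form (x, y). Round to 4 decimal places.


x = 1 * cos(195) = -0.9659
y = 1 * sin(195) = -0.2588

(-0.9659, -0.2588)


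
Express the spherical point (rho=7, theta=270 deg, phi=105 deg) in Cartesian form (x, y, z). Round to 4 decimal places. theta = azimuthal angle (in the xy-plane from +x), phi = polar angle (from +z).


x = 7 * sin(105) * cos(270) = 0
y = 7 * sin(105) * sin(270) = -6.7615
z = 7 * cos(105) = -1.8117

(0, -6.7615, -1.8117)


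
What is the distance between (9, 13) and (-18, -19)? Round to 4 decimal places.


d = sqrt((-18-9)^2 + (-19-13)^2) = 41.8688

41.8688


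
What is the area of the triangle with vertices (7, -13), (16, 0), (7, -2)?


Area = |x1(y2-y3) + x2(y3-y1) + x3(y1-y2)| / 2
= |7*(0--2) + 16*(-2--13) + 7*(-13-0)| / 2
= 49.5

49.5


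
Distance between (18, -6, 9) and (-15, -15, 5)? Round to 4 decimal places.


d = sqrt((-15-18)^2 + (-15--6)^2 + (5-9)^2) = 34.4384

34.4384


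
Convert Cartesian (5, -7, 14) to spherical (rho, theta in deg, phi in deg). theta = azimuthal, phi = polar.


rho = sqrt(5^2 + (-7)^2 + 14^2) = 16.4317
theta = atan2(-7, 5) = 305.5377 deg
phi = acos(14/16.4317) = 31.5687 deg

rho = 16.4317, theta = 305.5377 deg, phi = 31.5687 deg


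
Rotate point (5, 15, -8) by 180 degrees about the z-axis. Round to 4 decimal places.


x' = 5*cos(180) - 15*sin(180) = -5
y' = 5*sin(180) + 15*cos(180) = -15
z' = -8

(-5, -15, -8)


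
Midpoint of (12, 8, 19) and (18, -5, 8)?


Midpoint = ((12+18)/2, (8+-5)/2, (19+8)/2) = (15, 1.5, 13.5)

(15, 1.5, 13.5)


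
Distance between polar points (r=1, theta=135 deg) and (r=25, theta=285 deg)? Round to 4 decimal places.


d = sqrt(r1^2 + r2^2 - 2*r1*r2*cos(t2-t1))
d = sqrt(1^2 + 25^2 - 2*1*25*cos(285-135)) = 25.8709

25.8709


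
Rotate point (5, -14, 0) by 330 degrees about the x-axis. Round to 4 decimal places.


x' = 5
y' = -14*cos(330) - 0*sin(330) = -12.1244
z' = -14*sin(330) + 0*cos(330) = 7

(5, -12.1244, 7)


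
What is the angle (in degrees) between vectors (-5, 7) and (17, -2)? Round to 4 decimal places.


dot = -5*17 + 7*-2 = -99
|u| = 8.6023, |v| = 17.1172
cos(angle) = -0.6723
angle = 132.2475 degrees

132.2475 degrees


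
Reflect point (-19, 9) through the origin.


Reflection through origin: (x, y) -> (-x, -y)
(-19, 9) -> (19, -9)

(19, -9)


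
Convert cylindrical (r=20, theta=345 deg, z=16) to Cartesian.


x = 20 * cos(345) = 19.3185
y = 20 * sin(345) = -5.1764
z = 16

(19.3185, -5.1764, 16)


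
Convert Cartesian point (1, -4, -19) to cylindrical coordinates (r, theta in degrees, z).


r = sqrt(1^2 + (-4)^2) = 4.1231
theta = atan2(-4, 1) = 284.0362 deg
z = -19

r = 4.1231, theta = 284.0362 deg, z = -19


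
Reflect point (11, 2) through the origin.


Reflection through origin: (x, y) -> (-x, -y)
(11, 2) -> (-11, -2)

(-11, -2)


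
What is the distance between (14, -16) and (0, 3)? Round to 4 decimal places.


d = sqrt((0-14)^2 + (3--16)^2) = 23.6008

23.6008


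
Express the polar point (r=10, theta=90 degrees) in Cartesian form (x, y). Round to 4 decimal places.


x = 10 * cos(90) = 0
y = 10 * sin(90) = 10

(0, 10)


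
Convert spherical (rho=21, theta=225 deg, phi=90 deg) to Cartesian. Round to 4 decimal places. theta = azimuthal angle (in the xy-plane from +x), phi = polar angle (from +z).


x = 21 * sin(90) * cos(225) = -14.8492
y = 21 * sin(90) * sin(225) = -14.8492
z = 21 * cos(90) = 0

(-14.8492, -14.8492, 0)


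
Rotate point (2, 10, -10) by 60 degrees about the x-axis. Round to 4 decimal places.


x' = 2
y' = 10*cos(60) - -10*sin(60) = 13.6603
z' = 10*sin(60) + -10*cos(60) = 3.6603

(2, 13.6603, 3.6603)


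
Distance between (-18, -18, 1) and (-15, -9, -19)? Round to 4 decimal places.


d = sqrt((-15--18)^2 + (-9--18)^2 + (-19-1)^2) = 22.1359

22.1359


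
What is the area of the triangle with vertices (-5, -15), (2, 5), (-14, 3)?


Area = |x1(y2-y3) + x2(y3-y1) + x3(y1-y2)| / 2
= |-5*(5-3) + 2*(3--15) + -14*(-15-5)| / 2
= 153

153


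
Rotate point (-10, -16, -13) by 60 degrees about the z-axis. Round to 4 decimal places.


x' = -10*cos(60) - -16*sin(60) = 8.8564
y' = -10*sin(60) + -16*cos(60) = -16.6603
z' = -13

(8.8564, -16.6603, -13)


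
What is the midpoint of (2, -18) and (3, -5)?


Midpoint = ((2+3)/2, (-18+-5)/2) = (2.5, -11.5)

(2.5, -11.5)


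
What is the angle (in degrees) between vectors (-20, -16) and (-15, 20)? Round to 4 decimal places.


dot = -20*-15 + -16*20 = -20
|u| = 25.6125, |v| = 25
cos(angle) = -0.0312
angle = 91.7899 degrees

91.7899 degrees


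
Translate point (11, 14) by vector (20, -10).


Translation: (x+dx, y+dy) = (11+20, 14+-10) = (31, 4)

(31, 4)


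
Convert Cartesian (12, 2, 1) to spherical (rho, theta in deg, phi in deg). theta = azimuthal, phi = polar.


rho = sqrt(12^2 + 2^2 + 1^2) = 12.2066
theta = atan2(2, 12) = 9.4623 deg
phi = acos(1/12.2066) = 85.3009 deg

rho = 12.2066, theta = 9.4623 deg, phi = 85.3009 deg


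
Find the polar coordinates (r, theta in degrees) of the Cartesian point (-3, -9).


r = sqrt((-3)^2 + (-9)^2) = 9.4868
theta = atan2(-9, -3) = 251.5651 degrees

r = 9.4868, theta = 251.5651 degrees


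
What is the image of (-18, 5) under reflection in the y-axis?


Reflection across y-axis: (x, y) -> (-x, y)
(-18, 5) -> (18, 5)

(18, 5)


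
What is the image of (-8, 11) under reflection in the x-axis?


Reflection across x-axis: (x, y) -> (x, -y)
(-8, 11) -> (-8, -11)

(-8, -11)


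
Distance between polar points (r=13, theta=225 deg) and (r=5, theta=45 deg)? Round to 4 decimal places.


d = sqrt(r1^2 + r2^2 - 2*r1*r2*cos(t2-t1))
d = sqrt(13^2 + 5^2 - 2*13*5*cos(45-225)) = 18

18


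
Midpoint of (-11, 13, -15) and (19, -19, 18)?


Midpoint = ((-11+19)/2, (13+-19)/2, (-15+18)/2) = (4, -3, 1.5)

(4, -3, 1.5)


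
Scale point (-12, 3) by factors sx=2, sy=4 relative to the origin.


Scaling: (x*sx, y*sy) = (-12*2, 3*4) = (-24, 12)

(-24, 12)


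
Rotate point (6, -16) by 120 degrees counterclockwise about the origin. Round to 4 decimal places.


x' = 6*cos(120) - -16*sin(120) = 10.8564
y' = 6*sin(120) + -16*cos(120) = 13.1962

(10.8564, 13.1962)


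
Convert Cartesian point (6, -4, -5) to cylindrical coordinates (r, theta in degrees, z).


r = sqrt(6^2 + (-4)^2) = 7.2111
theta = atan2(-4, 6) = 326.3099 deg
z = -5

r = 7.2111, theta = 326.3099 deg, z = -5


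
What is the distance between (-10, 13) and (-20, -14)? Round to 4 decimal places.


d = sqrt((-20--10)^2 + (-14-13)^2) = 28.7924

28.7924


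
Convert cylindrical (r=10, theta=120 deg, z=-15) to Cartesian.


x = 10 * cos(120) = -5
y = 10 * sin(120) = 8.6603
z = -15

(-5, 8.6603, -15)


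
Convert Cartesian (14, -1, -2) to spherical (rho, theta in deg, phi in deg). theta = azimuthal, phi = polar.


rho = sqrt(14^2 + (-1)^2 + (-2)^2) = 14.1774
theta = atan2(-1, 14) = 355.9144 deg
phi = acos(-2/14.1774) = 98.1097 deg

rho = 14.1774, theta = 355.9144 deg, phi = 98.1097 deg


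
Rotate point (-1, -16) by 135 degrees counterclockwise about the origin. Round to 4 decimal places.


x' = -1*cos(135) - -16*sin(135) = 12.0208
y' = -1*sin(135) + -16*cos(135) = 10.6066

(12.0208, 10.6066)


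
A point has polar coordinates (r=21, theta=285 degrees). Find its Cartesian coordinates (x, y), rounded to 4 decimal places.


x = 21 * cos(285) = 5.4352
y = 21 * sin(285) = -20.2844

(5.4352, -20.2844)


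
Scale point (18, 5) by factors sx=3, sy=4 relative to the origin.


Scaling: (x*sx, y*sy) = (18*3, 5*4) = (54, 20)

(54, 20)


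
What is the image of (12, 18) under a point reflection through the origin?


Reflection through origin: (x, y) -> (-x, -y)
(12, 18) -> (-12, -18)

(-12, -18)


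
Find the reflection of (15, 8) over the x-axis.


Reflection across x-axis: (x, y) -> (x, -y)
(15, 8) -> (15, -8)

(15, -8)


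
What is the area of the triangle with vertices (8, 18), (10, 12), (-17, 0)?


Area = |x1(y2-y3) + x2(y3-y1) + x3(y1-y2)| / 2
= |8*(12-0) + 10*(0-18) + -17*(18-12)| / 2
= 93

93


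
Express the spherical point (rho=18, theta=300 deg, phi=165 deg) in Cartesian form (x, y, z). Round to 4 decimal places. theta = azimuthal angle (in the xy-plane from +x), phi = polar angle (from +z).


x = 18 * sin(165) * cos(300) = 2.3294
y = 18 * sin(165) * sin(300) = -4.0346
z = 18 * cos(165) = -17.3867

(2.3294, -4.0346, -17.3867)


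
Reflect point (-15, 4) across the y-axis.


Reflection across y-axis: (x, y) -> (-x, y)
(-15, 4) -> (15, 4)

(15, 4)


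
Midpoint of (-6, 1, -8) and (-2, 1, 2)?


Midpoint = ((-6+-2)/2, (1+1)/2, (-8+2)/2) = (-4, 1, -3)

(-4, 1, -3)


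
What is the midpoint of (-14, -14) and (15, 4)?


Midpoint = ((-14+15)/2, (-14+4)/2) = (0.5, -5)

(0.5, -5)


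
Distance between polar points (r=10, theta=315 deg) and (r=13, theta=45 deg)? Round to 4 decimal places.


d = sqrt(r1^2 + r2^2 - 2*r1*r2*cos(t2-t1))
d = sqrt(10^2 + 13^2 - 2*10*13*cos(45-315)) = 16.4012

16.4012


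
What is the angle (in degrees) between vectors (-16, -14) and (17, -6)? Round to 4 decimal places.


dot = -16*17 + -14*-6 = -188
|u| = 21.2603, |v| = 18.0278
cos(angle) = -0.4905
angle = 119.374 degrees

119.374 degrees


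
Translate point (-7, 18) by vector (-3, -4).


Translation: (x+dx, y+dy) = (-7+-3, 18+-4) = (-10, 14)

(-10, 14)


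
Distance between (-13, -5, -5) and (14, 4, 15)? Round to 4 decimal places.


d = sqrt((14--13)^2 + (4--5)^2 + (15--5)^2) = 34.7851

34.7851


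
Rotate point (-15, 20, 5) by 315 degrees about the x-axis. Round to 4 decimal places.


x' = -15
y' = 20*cos(315) - 5*sin(315) = 17.6777
z' = 20*sin(315) + 5*cos(315) = -10.6066

(-15, 17.6777, -10.6066)


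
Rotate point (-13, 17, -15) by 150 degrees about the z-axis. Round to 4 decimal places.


x' = -13*cos(150) - 17*sin(150) = 2.7583
y' = -13*sin(150) + 17*cos(150) = -21.2224
z' = -15

(2.7583, -21.2224, -15)


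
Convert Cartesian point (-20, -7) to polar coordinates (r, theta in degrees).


r = sqrt((-20)^2 + (-7)^2) = 21.1896
theta = atan2(-7, -20) = 199.29 degrees

r = 21.1896, theta = 199.29 degrees


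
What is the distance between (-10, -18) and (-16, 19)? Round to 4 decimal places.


d = sqrt((-16--10)^2 + (19--18)^2) = 37.4833

37.4833


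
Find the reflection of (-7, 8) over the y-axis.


Reflection across y-axis: (x, y) -> (-x, y)
(-7, 8) -> (7, 8)

(7, 8)


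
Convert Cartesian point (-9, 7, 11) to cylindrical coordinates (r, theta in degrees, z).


r = sqrt((-9)^2 + 7^2) = 11.4018
theta = atan2(7, -9) = 142.125 deg
z = 11

r = 11.4018, theta = 142.125 deg, z = 11


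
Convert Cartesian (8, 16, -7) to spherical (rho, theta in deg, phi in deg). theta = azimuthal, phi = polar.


rho = sqrt(8^2 + 16^2 + (-7)^2) = 19.2094
theta = atan2(16, 8) = 63.4349 deg
phi = acos(-7/19.2094) = 111.371 deg

rho = 19.2094, theta = 63.4349 deg, phi = 111.371 deg


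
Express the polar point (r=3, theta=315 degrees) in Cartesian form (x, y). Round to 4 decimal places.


x = 3 * cos(315) = 2.1213
y = 3 * sin(315) = -2.1213

(2.1213, -2.1213)


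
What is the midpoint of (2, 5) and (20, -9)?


Midpoint = ((2+20)/2, (5+-9)/2) = (11, -2)

(11, -2)


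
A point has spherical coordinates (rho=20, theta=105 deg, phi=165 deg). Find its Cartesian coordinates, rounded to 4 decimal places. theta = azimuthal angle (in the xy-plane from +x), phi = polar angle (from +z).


x = 20 * sin(165) * cos(105) = -1.3397
y = 20 * sin(165) * sin(105) = 5
z = 20 * cos(165) = -19.3185

(-1.3397, 5, -19.3185)


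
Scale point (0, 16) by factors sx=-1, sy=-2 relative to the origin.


Scaling: (x*sx, y*sy) = (0*-1, 16*-2) = (0, -32)

(0, -32)


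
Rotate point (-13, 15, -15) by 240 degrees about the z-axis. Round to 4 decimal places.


x' = -13*cos(240) - 15*sin(240) = 19.4904
y' = -13*sin(240) + 15*cos(240) = 3.7583
z' = -15

(19.4904, 3.7583, -15)


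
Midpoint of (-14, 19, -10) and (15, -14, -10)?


Midpoint = ((-14+15)/2, (19+-14)/2, (-10+-10)/2) = (0.5, 2.5, -10)

(0.5, 2.5, -10)


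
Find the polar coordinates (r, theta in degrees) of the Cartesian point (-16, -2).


r = sqrt((-16)^2 + (-2)^2) = 16.1245
theta = atan2(-2, -16) = 187.125 degrees

r = 16.1245, theta = 187.125 degrees


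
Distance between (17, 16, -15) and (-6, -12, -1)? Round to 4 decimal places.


d = sqrt((-6-17)^2 + (-12-16)^2 + (-1--15)^2) = 38.8458

38.8458


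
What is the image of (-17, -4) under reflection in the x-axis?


Reflection across x-axis: (x, y) -> (x, -y)
(-17, -4) -> (-17, 4)

(-17, 4)


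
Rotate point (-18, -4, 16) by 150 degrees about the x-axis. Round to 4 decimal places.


x' = -18
y' = -4*cos(150) - 16*sin(150) = -4.5359
z' = -4*sin(150) + 16*cos(150) = -15.8564

(-18, -4.5359, -15.8564)


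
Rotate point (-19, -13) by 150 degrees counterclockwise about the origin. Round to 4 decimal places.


x' = -19*cos(150) - -13*sin(150) = 22.9545
y' = -19*sin(150) + -13*cos(150) = 1.7583

(22.9545, 1.7583)


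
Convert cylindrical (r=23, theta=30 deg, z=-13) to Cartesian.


x = 23 * cos(30) = 19.9186
y = 23 * sin(30) = 11.5
z = -13

(19.9186, 11.5, -13)


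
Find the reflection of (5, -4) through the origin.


Reflection through origin: (x, y) -> (-x, -y)
(5, -4) -> (-5, 4)

(-5, 4)


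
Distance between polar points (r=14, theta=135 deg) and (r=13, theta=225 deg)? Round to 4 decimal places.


d = sqrt(r1^2 + r2^2 - 2*r1*r2*cos(t2-t1))
d = sqrt(14^2 + 13^2 - 2*14*13*cos(225-135)) = 19.105

19.105


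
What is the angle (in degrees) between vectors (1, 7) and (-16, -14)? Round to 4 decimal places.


dot = 1*-16 + 7*-14 = -114
|u| = 7.0711, |v| = 21.2603
cos(angle) = -0.7583
angle = 139.316 degrees

139.316 degrees


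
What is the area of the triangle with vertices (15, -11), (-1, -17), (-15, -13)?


Area = |x1(y2-y3) + x2(y3-y1) + x3(y1-y2)| / 2
= |15*(-17--13) + -1*(-13--11) + -15*(-11--17)| / 2
= 74

74


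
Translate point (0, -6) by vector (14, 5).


Translation: (x+dx, y+dy) = (0+14, -6+5) = (14, -1)

(14, -1)


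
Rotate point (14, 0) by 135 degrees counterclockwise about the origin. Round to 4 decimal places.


x' = 14*cos(135) - 0*sin(135) = -9.8995
y' = 14*sin(135) + 0*cos(135) = 9.8995

(-9.8995, 9.8995)


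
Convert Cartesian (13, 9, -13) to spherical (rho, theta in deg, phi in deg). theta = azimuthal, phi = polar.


rho = sqrt(13^2 + 9^2 + (-13)^2) = 20.4695
theta = atan2(9, 13) = 34.6952 deg
phi = acos(-13/20.4695) = 129.4268 deg

rho = 20.4695, theta = 34.6952 deg, phi = 129.4268 deg


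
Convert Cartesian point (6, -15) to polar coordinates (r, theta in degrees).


r = sqrt(6^2 + (-15)^2) = 16.1555
theta = atan2(-15, 6) = 291.8014 degrees

r = 16.1555, theta = 291.8014 degrees


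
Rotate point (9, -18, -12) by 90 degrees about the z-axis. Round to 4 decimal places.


x' = 9*cos(90) - -18*sin(90) = 18
y' = 9*sin(90) + -18*cos(90) = 9
z' = -12

(18, 9, -12)


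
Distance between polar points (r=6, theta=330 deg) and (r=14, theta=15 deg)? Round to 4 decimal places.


d = sqrt(r1^2 + r2^2 - 2*r1*r2*cos(t2-t1))
d = sqrt(6^2 + 14^2 - 2*6*14*cos(15-330)) = 10.6398

10.6398


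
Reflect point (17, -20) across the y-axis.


Reflection across y-axis: (x, y) -> (-x, y)
(17, -20) -> (-17, -20)

(-17, -20)


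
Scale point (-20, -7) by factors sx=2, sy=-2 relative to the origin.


Scaling: (x*sx, y*sy) = (-20*2, -7*-2) = (-40, 14)

(-40, 14)


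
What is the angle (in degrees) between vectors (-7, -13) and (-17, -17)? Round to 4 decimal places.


dot = -7*-17 + -13*-17 = 340
|u| = 14.7648, |v| = 24.0416
cos(angle) = 0.9578
angle = 16.6992 degrees

16.6992 degrees


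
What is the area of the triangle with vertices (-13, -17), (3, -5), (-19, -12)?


Area = |x1(y2-y3) + x2(y3-y1) + x3(y1-y2)| / 2
= |-13*(-5--12) + 3*(-12--17) + -19*(-17--5)| / 2
= 76

76


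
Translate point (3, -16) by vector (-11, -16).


Translation: (x+dx, y+dy) = (3+-11, -16+-16) = (-8, -32)

(-8, -32)


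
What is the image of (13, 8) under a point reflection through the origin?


Reflection through origin: (x, y) -> (-x, -y)
(13, 8) -> (-13, -8)

(-13, -8)


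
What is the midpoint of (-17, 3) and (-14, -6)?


Midpoint = ((-17+-14)/2, (3+-6)/2) = (-15.5, -1.5)

(-15.5, -1.5)


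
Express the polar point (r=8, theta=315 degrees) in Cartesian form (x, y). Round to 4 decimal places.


x = 8 * cos(315) = 5.6569
y = 8 * sin(315) = -5.6569

(5.6569, -5.6569)


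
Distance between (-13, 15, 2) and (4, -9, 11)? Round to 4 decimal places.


d = sqrt((4--13)^2 + (-9-15)^2 + (11-2)^2) = 30.7571

30.7571


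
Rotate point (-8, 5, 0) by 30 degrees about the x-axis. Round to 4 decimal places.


x' = -8
y' = 5*cos(30) - 0*sin(30) = 4.3301
z' = 5*sin(30) + 0*cos(30) = 2.5

(-8, 4.3301, 2.5)


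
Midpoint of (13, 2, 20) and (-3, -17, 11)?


Midpoint = ((13+-3)/2, (2+-17)/2, (20+11)/2) = (5, -7.5, 15.5)

(5, -7.5, 15.5)


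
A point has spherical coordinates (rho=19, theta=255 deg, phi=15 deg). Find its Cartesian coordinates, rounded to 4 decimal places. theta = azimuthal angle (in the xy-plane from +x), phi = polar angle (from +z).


x = 19 * sin(15) * cos(255) = -1.2728
y = 19 * sin(15) * sin(255) = -4.75
z = 19 * cos(15) = 18.3526

(-1.2728, -4.75, 18.3526)


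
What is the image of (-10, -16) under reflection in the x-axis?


Reflection across x-axis: (x, y) -> (x, -y)
(-10, -16) -> (-10, 16)

(-10, 16)


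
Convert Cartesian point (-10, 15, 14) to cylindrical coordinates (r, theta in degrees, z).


r = sqrt((-10)^2 + 15^2) = 18.0278
theta = atan2(15, -10) = 123.6901 deg
z = 14

r = 18.0278, theta = 123.6901 deg, z = 14


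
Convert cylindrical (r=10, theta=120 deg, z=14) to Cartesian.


x = 10 * cos(120) = -5
y = 10 * sin(120) = 8.6603
z = 14

(-5, 8.6603, 14)


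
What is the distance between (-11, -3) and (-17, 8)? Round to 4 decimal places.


d = sqrt((-17--11)^2 + (8--3)^2) = 12.53

12.53


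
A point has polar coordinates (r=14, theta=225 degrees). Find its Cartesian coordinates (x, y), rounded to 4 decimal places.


x = 14 * cos(225) = -9.8995
y = 14 * sin(225) = -9.8995

(-9.8995, -9.8995)


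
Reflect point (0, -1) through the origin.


Reflection through origin: (x, y) -> (-x, -y)
(0, -1) -> (0, 1)

(0, 1)


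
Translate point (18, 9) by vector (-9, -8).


Translation: (x+dx, y+dy) = (18+-9, 9+-8) = (9, 1)

(9, 1)


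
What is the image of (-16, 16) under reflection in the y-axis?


Reflection across y-axis: (x, y) -> (-x, y)
(-16, 16) -> (16, 16)

(16, 16)


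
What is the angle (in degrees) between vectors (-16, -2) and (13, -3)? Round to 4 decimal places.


dot = -16*13 + -2*-3 = -202
|u| = 16.1245, |v| = 13.3417
cos(angle) = -0.939
angle = 159.8804 degrees

159.8804 degrees
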